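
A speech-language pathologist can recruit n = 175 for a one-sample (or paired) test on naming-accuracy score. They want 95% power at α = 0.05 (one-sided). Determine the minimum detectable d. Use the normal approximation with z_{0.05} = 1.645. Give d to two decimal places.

For a single sample (or paired design) of n = 175: d_min = (z_{α} + z_β)/√n.
z-sum = 1.645 + 1.645 = 3.290.
d_min = 3.290 / √175 = 3.290 / 13.229 = 0.249.

d_min ≈ 0.25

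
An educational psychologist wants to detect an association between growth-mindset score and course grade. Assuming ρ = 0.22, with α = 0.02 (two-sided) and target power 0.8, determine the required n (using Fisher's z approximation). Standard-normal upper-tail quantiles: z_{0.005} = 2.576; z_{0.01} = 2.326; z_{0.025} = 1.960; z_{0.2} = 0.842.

Fisher's z: C = ½·ln((1+r)/(1−r)) = ½·ln(1.5641) = 0.2237.
n = ((z_{α/2} + z_β)/C)² + 3.
(2.326 + 0.842) / 0.2237 = 3.168 / 0.2237 = 14.162.
n = 14.162² + 3 = 200.56 + 3 = 203.6.
Round up.

n = 204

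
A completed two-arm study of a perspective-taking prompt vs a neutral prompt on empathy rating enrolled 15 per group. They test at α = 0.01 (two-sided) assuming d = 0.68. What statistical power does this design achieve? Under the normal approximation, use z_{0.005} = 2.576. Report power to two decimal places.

power ≈ 0.24

For two equal groups, power = Φ(d·√(n/2) − z_{α/2}).
d·√(n/2) = 0.68 × √(15/2) = 0.68 × 2.739 = 1.862.
z_β = 1.862 − 2.576 = -0.714.
Power = Φ(-0.714) = 0.238.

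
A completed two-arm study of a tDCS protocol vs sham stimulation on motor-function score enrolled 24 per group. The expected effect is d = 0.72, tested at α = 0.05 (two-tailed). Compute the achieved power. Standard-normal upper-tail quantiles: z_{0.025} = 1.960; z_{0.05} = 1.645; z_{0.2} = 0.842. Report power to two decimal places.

For two equal groups, power = Φ(d·√(n/2) − z_{α/2}).
d·√(n/2) = 0.72 × √(24/2) = 0.72 × 3.464 = 2.494.
z_β = 2.494 − 1.960 = 0.534.
Power = Φ(0.534) = 0.703.

power ≈ 0.70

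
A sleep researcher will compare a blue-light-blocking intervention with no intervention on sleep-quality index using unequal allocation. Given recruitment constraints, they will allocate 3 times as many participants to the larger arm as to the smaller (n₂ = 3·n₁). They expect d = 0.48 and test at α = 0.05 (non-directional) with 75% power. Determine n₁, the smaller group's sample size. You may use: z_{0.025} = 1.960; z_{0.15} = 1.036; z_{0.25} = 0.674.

With allocation ratio k = n₂/n₁ = 3, Var(x̄₁−x̄₂) = σ²(1/n₁ + 1/(k·n₁)) = σ²·(k+1)/(k·n₁).
So n₁ = (1 + 1/k)·((z_{α/2} + z_β)/d)² = 1.333 × (2.634/0.48)².
n₁ = 1.333 × 30.11 = 40.2.
Round up: n₁ = 41, giving n₂ = 3 × 41 = 123.

n₁ = 41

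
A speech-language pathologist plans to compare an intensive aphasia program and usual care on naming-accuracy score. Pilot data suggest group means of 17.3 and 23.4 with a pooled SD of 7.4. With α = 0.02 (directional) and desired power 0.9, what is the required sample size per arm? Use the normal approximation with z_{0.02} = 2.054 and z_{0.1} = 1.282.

Cohen's d = |M₁ − M₂| / SD_pooled = |17.3 − 23.4| / 7.4 = 6.1 / 7.4 = 0.824.
For two independent groups with equal n: n = 2·((z_{α} + z_β) / d)².
z_{α} + z_β = 2.054 + 1.282 = 3.336.
n = 2 × (3.336 / 0.824)² = 2 × 4.049² = 2 × 16.39 = 32.8.
Round up to the next whole participant.

n = 33 per group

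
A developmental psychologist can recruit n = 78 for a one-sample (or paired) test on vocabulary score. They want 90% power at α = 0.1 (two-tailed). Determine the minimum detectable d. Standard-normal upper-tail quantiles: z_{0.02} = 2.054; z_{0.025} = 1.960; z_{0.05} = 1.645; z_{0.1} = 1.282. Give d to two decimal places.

d_min ≈ 0.33

For a single sample (or paired design) of n = 78: d_min = (z_{α/2} + z_β)/√n.
z-sum = 1.645 + 1.282 = 2.927.
d_min = 2.927 / √78 = 2.927 / 8.832 = 0.331.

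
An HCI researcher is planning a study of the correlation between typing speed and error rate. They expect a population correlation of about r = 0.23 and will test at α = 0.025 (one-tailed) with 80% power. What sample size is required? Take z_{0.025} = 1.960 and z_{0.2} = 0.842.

n = 147

Fisher's z: C = ½·ln((1+r)/(1−r)) = ½·ln(1.5974) = 0.2342.
n = ((z_{α} + z_β)/C)² + 3.
(1.960 + 0.842) / 0.2342 = 2.802 / 0.2342 = 11.964.
n = 11.964² + 3 = 143.14 + 3 = 146.1.
Round up.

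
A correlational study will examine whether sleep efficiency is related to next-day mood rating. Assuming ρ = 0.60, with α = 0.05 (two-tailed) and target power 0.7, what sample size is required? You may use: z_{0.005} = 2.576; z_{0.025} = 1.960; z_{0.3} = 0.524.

Fisher's z: C = ½·ln((1+r)/(1−r)) = ½·ln(4.0000) = 0.6931.
n = ((z_{α/2} + z_β)/C)² + 3.
(1.960 + 0.524) / 0.6931 = 2.484 / 0.6931 = 3.584.
n = 3.584² + 3 = 12.84 + 3 = 15.8.
Round up.

n = 16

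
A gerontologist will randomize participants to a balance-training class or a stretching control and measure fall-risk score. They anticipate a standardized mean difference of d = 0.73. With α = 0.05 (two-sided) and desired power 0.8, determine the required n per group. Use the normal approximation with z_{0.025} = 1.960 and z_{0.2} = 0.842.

For two independent groups with equal n: n = 2·((z_{α/2} + z_β) / d)².
z_{α/2} + z_β = 1.960 + 0.842 = 2.802.
n = 2 × (2.802 / 0.73)² = 2 × 3.838² = 2 × 14.73 = 29.5.
Round up to the next whole participant.

n = 30 per group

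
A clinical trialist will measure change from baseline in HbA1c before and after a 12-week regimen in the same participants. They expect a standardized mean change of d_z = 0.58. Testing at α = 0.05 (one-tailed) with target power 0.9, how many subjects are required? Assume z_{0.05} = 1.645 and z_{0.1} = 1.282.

n = 26 pairs

For a paired (one-sample on differences) test: n = ((z_{α} + z_β) / d)².
z_{α} + z_β = 1.645 + 1.282 = 2.927.
n = (2.927 / 0.58)² = 5.047² = 25.47.
Round up.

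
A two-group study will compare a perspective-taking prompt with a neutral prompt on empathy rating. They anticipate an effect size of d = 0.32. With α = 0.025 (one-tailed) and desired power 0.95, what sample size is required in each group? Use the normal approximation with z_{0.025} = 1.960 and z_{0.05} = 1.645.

n = 254 per group

For two independent groups with equal n: n = 2·((z_{α} + z_β) / d)².
z_{α} + z_β = 1.960 + 1.645 = 3.605.
n = 2 × (3.605 / 0.32)² = 2 × 11.266² = 2 × 126.91 = 253.8.
Round up to the next whole participant.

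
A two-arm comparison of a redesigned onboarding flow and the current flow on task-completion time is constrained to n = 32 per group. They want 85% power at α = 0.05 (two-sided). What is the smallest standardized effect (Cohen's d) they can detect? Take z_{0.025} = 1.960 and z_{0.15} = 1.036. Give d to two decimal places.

For two independent groups of n = 32 each: d_min = (z_{α/2} + z_β)·√(2/n).
z-sum = 1.960 + 1.036 = 2.996.
d_min = 2.996 × √(2/32) = 2.996 × 0.2500 = 0.749.

d_min ≈ 0.75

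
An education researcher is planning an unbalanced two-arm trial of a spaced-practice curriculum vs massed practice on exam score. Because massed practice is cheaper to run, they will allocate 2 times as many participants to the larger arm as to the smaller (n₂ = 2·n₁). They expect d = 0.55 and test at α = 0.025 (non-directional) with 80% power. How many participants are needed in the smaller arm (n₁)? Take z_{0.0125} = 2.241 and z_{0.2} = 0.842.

n₁ = 48

With allocation ratio k = n₂/n₁ = 2, Var(x̄₁−x̄₂) = σ²(1/n₁ + 1/(k·n₁)) = σ²·(k+1)/(k·n₁).
So n₁ = (1 + 1/k)·((z_{α/2} + z_β)/d)² = 1.500 × (3.083/0.55)².
n₁ = 1.500 × 31.42 = 47.1.
Round up: n₁ = 48, giving n₂ = 2 × 48 = 96.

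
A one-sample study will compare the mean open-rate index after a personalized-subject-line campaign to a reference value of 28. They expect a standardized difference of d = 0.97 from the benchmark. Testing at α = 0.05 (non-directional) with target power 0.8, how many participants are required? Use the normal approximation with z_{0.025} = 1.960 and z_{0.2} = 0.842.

n = 9

For a one-sample test: n = ((z_{α/2} + z_β) / d)².
z_{α/2} + z_β = 1.960 + 0.842 = 2.802.
n = (2.802 / 0.97)² = 2.889² = 8.34.
Round up.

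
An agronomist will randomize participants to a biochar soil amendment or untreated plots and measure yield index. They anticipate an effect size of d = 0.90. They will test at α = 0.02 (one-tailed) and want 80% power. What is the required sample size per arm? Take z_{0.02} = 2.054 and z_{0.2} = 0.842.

For two independent groups with equal n: n = 2·((z_{α} + z_β) / d)².
z_{α} + z_β = 2.054 + 0.842 = 2.896.
n = 2 × (2.896 / 0.90)² = 2 × 3.218² = 2 × 10.35 = 20.7.
Round up to the next whole participant.

n = 21 per group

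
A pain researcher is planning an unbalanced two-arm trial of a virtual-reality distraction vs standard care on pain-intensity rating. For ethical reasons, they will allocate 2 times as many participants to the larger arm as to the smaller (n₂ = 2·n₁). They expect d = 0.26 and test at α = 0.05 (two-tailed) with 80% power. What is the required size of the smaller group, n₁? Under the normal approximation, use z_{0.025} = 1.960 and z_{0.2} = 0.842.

n₁ = 175

With allocation ratio k = n₂/n₁ = 2, Var(x̄₁−x̄₂) = σ²(1/n₁ + 1/(k·n₁)) = σ²·(k+1)/(k·n₁).
So n₁ = (1 + 1/k)·((z_{α/2} + z_β)/d)² = 1.500 × (2.802/0.26)².
n₁ = 1.500 × 116.14 = 174.2.
Round up: n₁ = 175, giving n₂ = 2 × 175 = 350.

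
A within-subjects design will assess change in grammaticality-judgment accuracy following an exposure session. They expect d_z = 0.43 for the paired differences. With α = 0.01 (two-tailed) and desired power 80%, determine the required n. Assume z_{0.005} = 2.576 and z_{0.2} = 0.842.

For a paired (one-sample on differences) test: n = ((z_{α/2} + z_β) / d)².
z_{α/2} + z_β = 2.576 + 0.842 = 3.418.
n = (3.418 / 0.43)² = 7.949² = 63.18.
Round up.

n = 64 pairs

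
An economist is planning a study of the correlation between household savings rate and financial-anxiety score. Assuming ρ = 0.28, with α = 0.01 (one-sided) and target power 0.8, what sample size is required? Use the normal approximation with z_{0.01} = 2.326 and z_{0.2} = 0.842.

n = 125

Fisher's z: C = ½·ln((1+r)/(1−r)) = ½·ln(1.7778) = 0.2877.
n = ((z_{α} + z_β)/C)² + 3.
(2.326 + 0.842) / 0.2877 = 3.168 / 0.2877 = 11.011.
n = 11.011² + 3 = 121.25 + 3 = 124.3.
Round up.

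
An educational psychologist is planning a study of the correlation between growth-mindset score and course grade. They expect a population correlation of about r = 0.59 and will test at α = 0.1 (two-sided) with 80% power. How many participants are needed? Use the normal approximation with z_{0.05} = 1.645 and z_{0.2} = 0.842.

Fisher's z: C = ½·ln((1+r)/(1−r)) = ½·ln(3.8780) = 0.6777.
n = ((z_{α/2} + z_β)/C)² + 3.
(1.645 + 0.842) / 0.6777 = 2.487 / 0.6777 = 3.670.
n = 3.670² + 3 = 13.47 + 3 = 16.5.
Round up.

n = 17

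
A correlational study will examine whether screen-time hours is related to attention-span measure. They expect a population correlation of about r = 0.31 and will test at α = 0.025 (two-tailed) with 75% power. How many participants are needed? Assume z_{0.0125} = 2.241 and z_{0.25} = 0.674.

n = 86

Fisher's z: C = ½·ln((1+r)/(1−r)) = ½·ln(1.8986) = 0.3205.
n = ((z_{α/2} + z_β)/C)² + 3.
(2.241 + 0.674) / 0.3205 = 2.915 / 0.3205 = 9.095.
n = 9.095² + 3 = 82.72 + 3 = 85.7.
Round up.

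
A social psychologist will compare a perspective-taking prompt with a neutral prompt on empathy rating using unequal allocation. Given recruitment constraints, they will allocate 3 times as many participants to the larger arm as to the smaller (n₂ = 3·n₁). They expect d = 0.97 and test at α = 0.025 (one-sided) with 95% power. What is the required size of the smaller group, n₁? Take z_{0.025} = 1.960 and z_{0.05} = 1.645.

n₁ = 19

With allocation ratio k = n₂/n₁ = 3, Var(x̄₁−x̄₂) = σ²(1/n₁ + 1/(k·n₁)) = σ²·(k+1)/(k·n₁).
So n₁ = (1 + 1/k)·((z_{α} + z_β)/d)² = 1.333 × (3.605/0.97)².
n₁ = 1.333 × 13.81 = 18.4.
Round up: n₁ = 19, giving n₂ = 3 × 19 = 57.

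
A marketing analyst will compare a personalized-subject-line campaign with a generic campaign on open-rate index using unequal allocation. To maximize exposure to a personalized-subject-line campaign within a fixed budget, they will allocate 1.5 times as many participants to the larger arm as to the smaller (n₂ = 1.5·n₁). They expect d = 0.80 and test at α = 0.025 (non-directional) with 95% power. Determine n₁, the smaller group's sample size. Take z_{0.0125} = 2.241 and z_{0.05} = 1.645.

n₁ = 40

With allocation ratio k = n₂/n₁ = 1.5, Var(x̄₁−x̄₂) = σ²(1/n₁ + 1/(k·n₁)) = σ²·(k+1)/(k·n₁).
So n₁ = (1 + 1/k)·((z_{α/2} + z_β)/d)² = 1.667 × (3.886/0.80)².
n₁ = 1.667 × 23.60 = 39.3.
Round up: n₁ = 40, giving n₂ = 1.5 × 40 = 60.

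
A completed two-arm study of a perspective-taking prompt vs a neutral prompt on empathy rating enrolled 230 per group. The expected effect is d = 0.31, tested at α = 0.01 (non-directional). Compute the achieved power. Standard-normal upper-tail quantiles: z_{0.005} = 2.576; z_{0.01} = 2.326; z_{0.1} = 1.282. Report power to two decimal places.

power ≈ 0.77

For two equal groups, power = Φ(d·√(n/2) − z_{α/2}).
d·√(n/2) = 0.31 × √(230/2) = 0.31 × 10.724 = 3.324.
z_β = 3.324 − 2.576 = 0.748.
Power = Φ(0.748) = 0.773.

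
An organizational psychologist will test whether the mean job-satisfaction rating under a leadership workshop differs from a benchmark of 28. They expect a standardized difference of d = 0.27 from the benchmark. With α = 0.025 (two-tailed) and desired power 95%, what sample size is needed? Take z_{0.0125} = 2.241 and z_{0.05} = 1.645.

For a one-sample test: n = ((z_{α/2} + z_β) / d)².
z_{α/2} + z_β = 2.241 + 1.645 = 3.886.
n = (3.886 / 0.27)² = 14.393² = 207.15.
Round up.

n = 208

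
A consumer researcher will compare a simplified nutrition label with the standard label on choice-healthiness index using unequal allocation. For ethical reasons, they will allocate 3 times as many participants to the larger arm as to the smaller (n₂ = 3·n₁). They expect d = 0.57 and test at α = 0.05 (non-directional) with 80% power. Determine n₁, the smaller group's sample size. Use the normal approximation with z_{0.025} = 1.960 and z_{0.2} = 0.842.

With allocation ratio k = n₂/n₁ = 3, Var(x̄₁−x̄₂) = σ²(1/n₁ + 1/(k·n₁)) = σ²·(k+1)/(k·n₁).
So n₁ = (1 + 1/k)·((z_{α/2} + z_β)/d)² = 1.333 × (2.802/0.57)².
n₁ = 1.333 × 24.16 = 32.2.
Round up: n₁ = 33, giving n₂ = 3 × 33 = 99.

n₁ = 33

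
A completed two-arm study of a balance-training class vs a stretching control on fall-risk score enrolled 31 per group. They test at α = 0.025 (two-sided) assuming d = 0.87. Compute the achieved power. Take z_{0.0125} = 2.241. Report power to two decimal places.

For two equal groups, power = Φ(d·√(n/2) − z_{α/2}).
d·√(n/2) = 0.87 × √(31/2) = 0.87 × 3.937 = 3.425.
z_β = 3.425 − 2.241 = 1.184.
Power = Φ(1.184) = 0.882.

power ≈ 0.88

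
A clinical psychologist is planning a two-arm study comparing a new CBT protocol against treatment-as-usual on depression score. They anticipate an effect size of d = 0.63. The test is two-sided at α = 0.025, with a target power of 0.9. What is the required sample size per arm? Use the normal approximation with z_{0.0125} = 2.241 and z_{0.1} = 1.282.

For two independent groups with equal n: n = 2·((z_{α/2} + z_β) / d)².
z_{α/2} + z_β = 2.241 + 1.282 = 3.523.
n = 2 × (3.523 / 0.63)² = 2 × 5.592² = 2 × 31.27 = 62.5.
Round up to the next whole participant.

n = 63 per group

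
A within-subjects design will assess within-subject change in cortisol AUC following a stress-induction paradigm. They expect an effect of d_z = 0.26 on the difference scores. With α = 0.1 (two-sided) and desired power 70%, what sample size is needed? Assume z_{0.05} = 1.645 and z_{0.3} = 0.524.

For a paired (one-sample on differences) test: n = ((z_{α/2} + z_β) / d)².
z_{α/2} + z_β = 1.645 + 0.524 = 2.169.
n = (2.169 / 0.26)² = 8.342² = 69.59.
Round up.

n = 70 pairs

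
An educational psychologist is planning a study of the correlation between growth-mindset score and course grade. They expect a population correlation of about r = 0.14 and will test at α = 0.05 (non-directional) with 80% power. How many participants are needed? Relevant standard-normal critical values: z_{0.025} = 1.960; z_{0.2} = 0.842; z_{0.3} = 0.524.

Fisher's z: C = ½·ln((1+r)/(1−r)) = ½·ln(1.3256) = 0.1409.
n = ((z_{α/2} + z_β)/C)² + 3.
(1.960 + 0.842) / 0.1409 = 2.802 / 0.1409 = 19.886.
n = 19.886² + 3 = 395.47 + 3 = 398.5.
Round up.

n = 399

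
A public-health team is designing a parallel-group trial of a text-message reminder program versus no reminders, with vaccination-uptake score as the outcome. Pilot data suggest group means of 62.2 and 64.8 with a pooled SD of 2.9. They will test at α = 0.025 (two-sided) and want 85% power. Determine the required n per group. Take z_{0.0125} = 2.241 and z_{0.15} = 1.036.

n = 27 per group

Cohen's d = |M₁ − M₂| / SD_pooled = |62.2 − 64.8| / 2.9 = 2.6 / 2.9 = 0.897.
For two independent groups with equal n: n = 2·((z_{α/2} + z_β) / d)².
z_{α/2} + z_β = 2.241 + 1.036 = 3.277.
n = 2 × (3.277 / 0.897)² = 2 × 3.653² = 2 × 13.35 = 26.7.
Round up to the next whole participant.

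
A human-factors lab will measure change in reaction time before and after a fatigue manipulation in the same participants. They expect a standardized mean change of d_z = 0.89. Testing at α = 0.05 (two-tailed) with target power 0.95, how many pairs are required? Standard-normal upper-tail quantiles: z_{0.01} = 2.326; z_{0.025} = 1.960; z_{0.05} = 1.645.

For a paired (one-sample on differences) test: n = ((z_{α/2} + z_β) / d)².
z_{α/2} + z_β = 1.960 + 1.645 = 3.605.
n = (3.605 / 0.89)² = 4.051² = 16.41.
Round up.

n = 17 pairs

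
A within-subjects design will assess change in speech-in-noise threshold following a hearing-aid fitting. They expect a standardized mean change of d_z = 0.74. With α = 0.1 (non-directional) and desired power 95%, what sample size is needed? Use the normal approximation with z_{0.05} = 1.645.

n = 20 pairs

For a paired (one-sample on differences) test: n = ((z_{α/2} + z_β) / d)².
z_{α/2} + z_β = 1.645 + 1.645 = 3.290.
n = (3.290 / 0.74)² = 4.446² = 19.77.
Round up.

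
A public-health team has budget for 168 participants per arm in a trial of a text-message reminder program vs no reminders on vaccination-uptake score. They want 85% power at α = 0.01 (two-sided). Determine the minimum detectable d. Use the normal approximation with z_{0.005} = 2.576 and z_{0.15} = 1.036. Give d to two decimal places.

d_min ≈ 0.39

For two independent groups of n = 168 each: d_min = (z_{α/2} + z_β)·√(2/n).
z-sum = 2.576 + 1.036 = 3.612.
d_min = 3.612 × √(2/168) = 3.612 × 0.1091 = 0.394.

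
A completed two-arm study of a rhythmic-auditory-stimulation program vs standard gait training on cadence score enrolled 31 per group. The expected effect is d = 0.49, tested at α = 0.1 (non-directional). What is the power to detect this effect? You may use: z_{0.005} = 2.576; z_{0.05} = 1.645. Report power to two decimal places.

For two equal groups, power = Φ(d·√(n/2) − z_{α/2}).
d·√(n/2) = 0.49 × √(31/2) = 0.49 × 3.937 = 1.929.
z_β = 1.929 − 1.645 = 0.284.
Power = Φ(0.284) = 0.612.

power ≈ 0.61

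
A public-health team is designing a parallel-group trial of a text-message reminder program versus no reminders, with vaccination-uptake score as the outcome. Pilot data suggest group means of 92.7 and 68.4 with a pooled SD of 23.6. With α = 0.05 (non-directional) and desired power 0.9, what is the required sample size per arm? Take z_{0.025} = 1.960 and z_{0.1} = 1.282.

n = 20 per group

Cohen's d = |M₁ − M₂| / SD_pooled = |92.7 − 68.4| / 23.6 = 24.3 / 23.6 = 1.030.
For two independent groups with equal n: n = 2·((z_{α/2} + z_β) / d)².
z_{α/2} + z_β = 1.960 + 1.282 = 3.242.
n = 2 × (3.242 / 1.030)² = 2 × 3.148² = 2 × 9.91 = 19.8.
Round up to the next whole participant.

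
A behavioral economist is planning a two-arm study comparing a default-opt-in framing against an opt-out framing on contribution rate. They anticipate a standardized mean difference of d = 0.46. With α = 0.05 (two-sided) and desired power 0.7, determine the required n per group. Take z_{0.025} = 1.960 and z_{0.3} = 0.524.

For two independent groups with equal n: n = 2·((z_{α/2} + z_β) / d)².
z_{α/2} + z_β = 1.960 + 0.524 = 2.484.
n = 2 × (2.484 / 0.46)² = 2 × 5.400² = 2 × 29.16 = 58.3.
Round up to the next whole participant.

n = 59 per group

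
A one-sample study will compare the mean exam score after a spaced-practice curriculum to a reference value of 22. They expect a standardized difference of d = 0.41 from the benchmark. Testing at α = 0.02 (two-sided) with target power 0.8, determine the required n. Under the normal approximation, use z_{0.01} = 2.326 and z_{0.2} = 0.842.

n = 60

For a one-sample test: n = ((z_{α/2} + z_β) / d)².
z_{α/2} + z_β = 2.326 + 0.842 = 3.168.
n = (3.168 / 0.41)² = 7.727² = 59.70.
Round up.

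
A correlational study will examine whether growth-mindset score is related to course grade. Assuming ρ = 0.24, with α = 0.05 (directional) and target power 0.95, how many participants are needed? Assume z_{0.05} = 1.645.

n = 184

Fisher's z: C = ½·ln((1+r)/(1−r)) = ½·ln(1.6316) = 0.2448.
n = ((z_{α} + z_β)/C)² + 3.
(1.645 + 1.645) / 0.2448 = 3.290 / 0.2448 = 13.440.
n = 13.440² + 3 = 180.62 + 3 = 183.6.
Round up.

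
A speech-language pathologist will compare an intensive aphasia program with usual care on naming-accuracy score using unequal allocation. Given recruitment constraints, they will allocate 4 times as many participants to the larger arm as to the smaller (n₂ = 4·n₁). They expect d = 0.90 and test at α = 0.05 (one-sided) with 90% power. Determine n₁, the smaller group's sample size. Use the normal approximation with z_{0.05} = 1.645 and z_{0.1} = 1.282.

n₁ = 14

With allocation ratio k = n₂/n₁ = 4, Var(x̄₁−x̄₂) = σ²(1/n₁ + 1/(k·n₁)) = σ²·(k+1)/(k·n₁).
So n₁ = (1 + 1/k)·((z_{α} + z_β)/d)² = 1.250 × (2.927/0.90)².
n₁ = 1.250 × 10.58 = 13.2.
Round up: n₁ = 14, giving n₂ = 4 × 14 = 56.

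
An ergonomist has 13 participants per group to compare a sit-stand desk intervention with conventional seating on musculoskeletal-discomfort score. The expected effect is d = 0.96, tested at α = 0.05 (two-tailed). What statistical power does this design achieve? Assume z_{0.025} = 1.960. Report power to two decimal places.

For two equal groups, power = Φ(d·√(n/2) − z_{α/2}).
d·√(n/2) = 0.96 × √(13/2) = 0.96 × 2.550 = 2.448.
z_β = 2.448 − 1.960 = 0.488.
Power = Φ(0.488) = 0.687.

power ≈ 0.69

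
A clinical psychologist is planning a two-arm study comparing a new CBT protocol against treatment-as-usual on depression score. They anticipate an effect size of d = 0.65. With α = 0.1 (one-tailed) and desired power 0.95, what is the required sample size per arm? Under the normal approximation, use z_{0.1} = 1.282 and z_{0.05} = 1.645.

For two independent groups with equal n: n = 2·((z_{α} + z_β) / d)².
z_{α} + z_β = 1.282 + 1.645 = 2.927.
n = 2 × (2.927 / 0.65)² = 2 × 4.503² = 2 × 20.28 = 40.6.
Round up to the next whole participant.

n = 41 per group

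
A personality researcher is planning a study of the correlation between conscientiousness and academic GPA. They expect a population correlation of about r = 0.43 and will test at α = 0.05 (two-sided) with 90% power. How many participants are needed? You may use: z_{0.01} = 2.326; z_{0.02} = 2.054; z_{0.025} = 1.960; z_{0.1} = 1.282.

n = 53

Fisher's z: C = ½·ln((1+r)/(1−r)) = ½·ln(2.5088) = 0.4599.
n = ((z_{α/2} + z_β)/C)² + 3.
(1.960 + 1.282) / 0.4599 = 3.242 / 0.4599 = 7.049.
n = 7.049² + 3 = 49.69 + 3 = 52.7.
Round up.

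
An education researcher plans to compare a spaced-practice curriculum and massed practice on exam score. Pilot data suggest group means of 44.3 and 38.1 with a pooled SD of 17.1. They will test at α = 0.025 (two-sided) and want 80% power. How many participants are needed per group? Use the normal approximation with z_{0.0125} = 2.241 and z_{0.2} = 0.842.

Cohen's d = |M₁ − M₂| / SD_pooled = |44.3 − 38.1| / 17.1 = 6.2 / 17.1 = 0.363.
For two independent groups with equal n: n = 2·((z_{α/2} + z_β) / d)².
z_{α/2} + z_β = 2.241 + 0.842 = 3.083.
n = 2 × (3.083 / 0.363)² = 2 × 8.493² = 2 × 72.13 = 144.3.
Round up to the next whole participant.

n = 145 per group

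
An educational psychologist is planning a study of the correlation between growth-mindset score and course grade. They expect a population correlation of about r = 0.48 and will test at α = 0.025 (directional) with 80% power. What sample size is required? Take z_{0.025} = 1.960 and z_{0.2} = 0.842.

n = 32

Fisher's z: C = ½·ln((1+r)/(1−r)) = ½·ln(2.8462) = 0.5230.
n = ((z_{α} + z_β)/C)² + 3.
(1.960 + 0.842) / 0.5230 = 2.802 / 0.5230 = 5.358.
n = 5.358² + 3 = 28.70 + 3 = 31.7.
Round up.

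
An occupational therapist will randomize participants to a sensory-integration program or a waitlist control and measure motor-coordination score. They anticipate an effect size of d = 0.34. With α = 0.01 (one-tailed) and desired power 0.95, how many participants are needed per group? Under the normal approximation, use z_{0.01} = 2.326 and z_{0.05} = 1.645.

n = 273 per group

For two independent groups with equal n: n = 2·((z_{α} + z_β) / d)².
z_{α} + z_β = 2.326 + 1.645 = 3.971.
n = 2 × (3.971 / 0.34)² = 2 × 11.679² = 2 × 136.41 = 272.8.
Round up to the next whole participant.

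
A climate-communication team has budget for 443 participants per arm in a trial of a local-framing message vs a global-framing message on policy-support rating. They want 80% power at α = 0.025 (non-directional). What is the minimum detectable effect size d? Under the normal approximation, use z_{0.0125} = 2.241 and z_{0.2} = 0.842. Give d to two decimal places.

For two independent groups of n = 443 each: d_min = (z_{α/2} + z_β)·√(2/n).
z-sum = 2.241 + 0.842 = 3.083.
d_min = 3.083 × √(2/443) = 3.083 × 0.0672 = 0.207.

d_min ≈ 0.21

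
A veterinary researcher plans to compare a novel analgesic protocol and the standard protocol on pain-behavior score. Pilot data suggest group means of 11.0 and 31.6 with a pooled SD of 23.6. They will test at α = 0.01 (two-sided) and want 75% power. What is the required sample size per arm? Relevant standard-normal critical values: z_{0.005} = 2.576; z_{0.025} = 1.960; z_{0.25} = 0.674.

Cohen's d = |M₁ − M₂| / SD_pooled = |11.0 − 31.6| / 23.6 = 20.6 / 23.6 = 0.873.
For two independent groups with equal n: n = 2·((z_{α/2} + z_β) / d)².
z_{α/2} + z_β = 2.576 + 0.674 = 3.250.
n = 2 × (3.250 / 0.873)² = 2 × 3.723² = 2 × 13.86 = 27.7.
Round up to the next whole participant.

n = 28 per group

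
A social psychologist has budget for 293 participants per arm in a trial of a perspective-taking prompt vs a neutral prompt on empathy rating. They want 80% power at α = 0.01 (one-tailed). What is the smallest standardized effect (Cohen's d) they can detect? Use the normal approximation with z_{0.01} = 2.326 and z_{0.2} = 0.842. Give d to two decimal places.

d_min ≈ 0.26

For two independent groups of n = 293 each: d_min = (z_{α} + z_β)·√(2/n).
z-sum = 2.326 + 0.842 = 3.168.
d_min = 3.168 × √(2/293) = 3.168 × 0.0826 = 0.262.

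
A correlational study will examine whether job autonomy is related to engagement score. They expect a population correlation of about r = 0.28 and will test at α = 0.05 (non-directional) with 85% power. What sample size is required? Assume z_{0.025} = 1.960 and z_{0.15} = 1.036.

Fisher's z: C = ½·ln((1+r)/(1−r)) = ½·ln(1.7778) = 0.2877.
n = ((z_{α/2} + z_β)/C)² + 3.
(1.960 + 1.036) / 0.2877 = 2.996 / 0.2877 = 10.414.
n = 10.414² + 3 = 108.44 + 3 = 111.4.
Round up.

n = 112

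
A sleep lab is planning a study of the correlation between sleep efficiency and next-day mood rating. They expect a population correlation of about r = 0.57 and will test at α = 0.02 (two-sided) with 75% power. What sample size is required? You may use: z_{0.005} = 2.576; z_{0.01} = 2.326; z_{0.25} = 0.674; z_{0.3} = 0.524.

Fisher's z: C = ½·ln((1+r)/(1−r)) = ½·ln(3.6512) = 0.6475.
n = ((z_{α/2} + z_β)/C)² + 3.
(2.326 + 0.674) / 0.6475 = 3.000 / 0.6475 = 4.633.
n = 4.633² + 3 = 21.47 + 3 = 24.5.
Round up.

n = 25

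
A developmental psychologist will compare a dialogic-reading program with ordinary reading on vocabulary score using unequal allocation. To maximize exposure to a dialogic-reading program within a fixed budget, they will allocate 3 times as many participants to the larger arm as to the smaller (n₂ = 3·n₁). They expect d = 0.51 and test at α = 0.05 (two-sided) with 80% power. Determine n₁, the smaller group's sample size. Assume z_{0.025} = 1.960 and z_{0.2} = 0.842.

With allocation ratio k = n₂/n₁ = 3, Var(x̄₁−x̄₂) = σ²(1/n₁ + 1/(k·n₁)) = σ²·(k+1)/(k·n₁).
So n₁ = (1 + 1/k)·((z_{α/2} + z_β)/d)² = 1.333 × (2.802/0.51)².
n₁ = 1.333 × 30.19 = 40.2.
Round up: n₁ = 41, giving n₂ = 3 × 41 = 123.

n₁ = 41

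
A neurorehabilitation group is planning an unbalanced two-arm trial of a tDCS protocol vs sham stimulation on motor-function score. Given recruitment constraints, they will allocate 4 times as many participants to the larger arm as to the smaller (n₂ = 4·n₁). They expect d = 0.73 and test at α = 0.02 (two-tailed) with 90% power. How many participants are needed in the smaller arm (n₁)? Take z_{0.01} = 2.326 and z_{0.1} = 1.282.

With allocation ratio k = n₂/n₁ = 4, Var(x̄₁−x̄₂) = σ²(1/n₁ + 1/(k·n₁)) = σ²·(k+1)/(k·n₁).
So n₁ = (1 + 1/k)·((z_{α/2} + z_β)/d)² = 1.250 × (3.608/0.73)².
n₁ = 1.250 × 24.43 = 30.5.
Round up: n₁ = 31, giving n₂ = 4 × 31 = 124.

n₁ = 31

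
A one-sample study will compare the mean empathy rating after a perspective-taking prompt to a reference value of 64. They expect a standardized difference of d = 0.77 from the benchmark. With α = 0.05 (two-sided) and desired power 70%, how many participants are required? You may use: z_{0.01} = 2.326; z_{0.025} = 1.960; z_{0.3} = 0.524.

For a one-sample test: n = ((z_{α/2} + z_β) / d)².
z_{α/2} + z_β = 1.960 + 0.524 = 2.484.
n = (2.484 / 0.77)² = 3.226² = 10.41.
Round up.

n = 11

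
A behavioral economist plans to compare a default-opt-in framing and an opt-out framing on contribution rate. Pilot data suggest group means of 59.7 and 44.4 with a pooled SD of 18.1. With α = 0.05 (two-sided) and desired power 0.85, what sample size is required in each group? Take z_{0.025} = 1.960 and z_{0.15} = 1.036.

n = 26 per group

Cohen's d = |M₁ − M₂| / SD_pooled = |59.7 − 44.4| / 18.1 = 15.3 / 18.1 = 0.845.
For two independent groups with equal n: n = 2·((z_{α/2} + z_β) / d)².
z_{α/2} + z_β = 1.960 + 1.036 = 2.996.
n = 2 × (2.996 / 0.845)² = 2 × 3.546² = 2 × 12.57 = 25.1.
Round up to the next whole participant.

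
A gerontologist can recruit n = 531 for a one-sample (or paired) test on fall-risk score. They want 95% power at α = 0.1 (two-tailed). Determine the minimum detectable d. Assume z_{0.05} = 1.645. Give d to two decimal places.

For a single sample (or paired design) of n = 531: d_min = (z_{α/2} + z_β)/√n.
z-sum = 1.645 + 1.645 = 3.290.
d_min = 3.290 / √531 = 3.290 / 23.043 = 0.143.

d_min ≈ 0.14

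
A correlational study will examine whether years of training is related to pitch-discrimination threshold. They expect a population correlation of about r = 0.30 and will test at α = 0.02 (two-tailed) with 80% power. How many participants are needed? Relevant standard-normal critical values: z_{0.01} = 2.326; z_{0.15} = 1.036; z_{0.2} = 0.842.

n = 108

Fisher's z: C = ½·ln((1+r)/(1−r)) = ½·ln(1.8571) = 0.3095.
n = ((z_{α/2} + z_β)/C)² + 3.
(2.326 + 0.842) / 0.3095 = 3.168 / 0.3095 = 10.236.
n = 10.236² + 3 = 104.77 + 3 = 107.8.
Round up.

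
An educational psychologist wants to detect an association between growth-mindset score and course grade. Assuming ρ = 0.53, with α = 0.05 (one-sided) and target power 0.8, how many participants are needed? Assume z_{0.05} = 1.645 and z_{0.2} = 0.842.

Fisher's z: C = ½·ln((1+r)/(1−r)) = ½·ln(3.2553) = 0.5901.
n = ((z_{α} + z_β)/C)² + 3.
(1.645 + 0.842) / 0.5901 = 2.487 / 0.5901 = 4.215.
n = 4.215² + 3 = 17.76 + 3 = 20.8.
Round up.

n = 21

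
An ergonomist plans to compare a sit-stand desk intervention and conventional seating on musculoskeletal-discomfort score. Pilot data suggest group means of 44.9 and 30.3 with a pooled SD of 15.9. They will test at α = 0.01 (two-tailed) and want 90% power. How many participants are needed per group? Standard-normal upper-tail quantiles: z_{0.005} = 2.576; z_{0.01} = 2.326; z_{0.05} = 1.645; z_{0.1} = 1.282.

n = 36 per group

Cohen's d = |M₁ − M₂| / SD_pooled = |44.9 − 30.3| / 15.9 = 14.6 / 15.9 = 0.918.
For two independent groups with equal n: n = 2·((z_{α/2} + z_β) / d)².
z_{α/2} + z_β = 2.576 + 1.282 = 3.858.
n = 2 × (3.858 / 0.918)² = 2 × 4.203² = 2 × 17.66 = 35.3.
Round up to the next whole participant.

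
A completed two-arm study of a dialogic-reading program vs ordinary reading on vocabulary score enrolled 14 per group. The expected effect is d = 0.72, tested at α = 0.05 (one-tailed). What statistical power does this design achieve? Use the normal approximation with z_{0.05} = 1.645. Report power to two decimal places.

For two equal groups, power = Φ(d·√(n/2) − z_{α}).
d·√(n/2) = 0.72 × √(14/2) = 0.72 × 2.646 = 1.905.
z_β = 1.905 − 1.645 = 0.260.
Power = Φ(0.260) = 0.603.

power ≈ 0.60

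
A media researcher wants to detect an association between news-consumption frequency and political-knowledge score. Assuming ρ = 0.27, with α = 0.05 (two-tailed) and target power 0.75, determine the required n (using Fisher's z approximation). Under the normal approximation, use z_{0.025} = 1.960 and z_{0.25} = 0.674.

n = 94

Fisher's z: C = ½·ln((1+r)/(1−r)) = ½·ln(1.7397) = 0.2769.
n = ((z_{α/2} + z_β)/C)² + 3.
(1.960 + 0.674) / 0.2769 = 2.634 / 0.2769 = 9.512.
n = 9.512² + 3 = 90.49 + 3 = 93.5.
Round up.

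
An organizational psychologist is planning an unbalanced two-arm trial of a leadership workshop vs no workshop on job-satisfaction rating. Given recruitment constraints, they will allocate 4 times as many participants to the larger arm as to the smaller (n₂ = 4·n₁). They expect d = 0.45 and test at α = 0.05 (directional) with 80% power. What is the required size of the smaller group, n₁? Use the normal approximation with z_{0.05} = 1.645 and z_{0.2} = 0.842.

n₁ = 39

With allocation ratio k = n₂/n₁ = 4, Var(x̄₁−x̄₂) = σ²(1/n₁ + 1/(k·n₁)) = σ²·(k+1)/(k·n₁).
So n₁ = (1 + 1/k)·((z_{α} + z_β)/d)² = 1.250 × (2.487/0.45)².
n₁ = 1.250 × 30.54 = 38.2.
Round up: n₁ = 39, giving n₂ = 4 × 39 = 156.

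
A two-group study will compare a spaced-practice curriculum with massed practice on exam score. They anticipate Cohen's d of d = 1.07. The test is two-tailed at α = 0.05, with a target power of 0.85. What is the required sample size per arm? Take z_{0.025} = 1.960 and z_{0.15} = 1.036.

For two independent groups with equal n: n = 2·((z_{α/2} + z_β) / d)².
z_{α/2} + z_β = 1.960 + 1.036 = 2.996.
n = 2 × (2.996 / 1.07)² = 2 × 2.800² = 2 × 7.84 = 15.7.
Round up to the next whole participant.

n = 16 per group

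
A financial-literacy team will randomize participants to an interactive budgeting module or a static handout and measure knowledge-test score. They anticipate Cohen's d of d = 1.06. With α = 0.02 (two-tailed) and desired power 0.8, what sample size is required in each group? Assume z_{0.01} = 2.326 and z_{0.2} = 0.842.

n = 18 per group

For two independent groups with equal n: n = 2·((z_{α/2} + z_β) / d)².
z_{α/2} + z_β = 2.326 + 0.842 = 3.168.
n = 2 × (3.168 / 1.06)² = 2 × 2.989² = 2 × 8.93 = 17.9.
Round up to the next whole participant.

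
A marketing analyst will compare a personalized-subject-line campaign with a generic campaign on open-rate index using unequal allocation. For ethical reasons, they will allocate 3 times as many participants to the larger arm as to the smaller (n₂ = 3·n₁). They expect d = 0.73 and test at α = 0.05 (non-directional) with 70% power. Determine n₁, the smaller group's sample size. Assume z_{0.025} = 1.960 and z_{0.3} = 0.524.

n₁ = 16

With allocation ratio k = n₂/n₁ = 3, Var(x̄₁−x̄₂) = σ²(1/n₁ + 1/(k·n₁)) = σ²·(k+1)/(k·n₁).
So n₁ = (1 + 1/k)·((z_{α/2} + z_β)/d)² = 1.333 × (2.484/0.73)².
n₁ = 1.333 × 11.58 = 15.4.
Round up: n₁ = 16, giving n₂ = 3 × 16 = 48.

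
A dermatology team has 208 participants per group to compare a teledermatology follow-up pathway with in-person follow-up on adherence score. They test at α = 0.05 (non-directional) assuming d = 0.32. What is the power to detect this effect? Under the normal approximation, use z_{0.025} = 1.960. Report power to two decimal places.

power ≈ 0.90

For two equal groups, power = Φ(d·√(n/2) − z_{α/2}).
d·√(n/2) = 0.32 × √(208/2) = 0.32 × 10.198 = 3.263.
z_β = 3.263 − 1.960 = 1.303.
Power = Φ(1.303) = 0.904.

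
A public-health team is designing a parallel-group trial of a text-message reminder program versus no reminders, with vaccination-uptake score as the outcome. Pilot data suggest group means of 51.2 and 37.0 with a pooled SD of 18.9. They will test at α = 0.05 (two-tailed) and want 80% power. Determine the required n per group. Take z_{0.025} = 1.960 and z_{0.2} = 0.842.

n = 28 per group

Cohen's d = |M₁ − M₂| / SD_pooled = |51.2 − 37.0| / 18.9 = 14.2 / 18.9 = 0.751.
For two independent groups with equal n: n = 2·((z_{α/2} + z_β) / d)².
z_{α/2} + z_β = 1.960 + 0.842 = 2.802.
n = 2 × (2.802 / 0.751)² = 2 × 3.731² = 2 × 13.92 = 27.8.
Round up to the next whole participant.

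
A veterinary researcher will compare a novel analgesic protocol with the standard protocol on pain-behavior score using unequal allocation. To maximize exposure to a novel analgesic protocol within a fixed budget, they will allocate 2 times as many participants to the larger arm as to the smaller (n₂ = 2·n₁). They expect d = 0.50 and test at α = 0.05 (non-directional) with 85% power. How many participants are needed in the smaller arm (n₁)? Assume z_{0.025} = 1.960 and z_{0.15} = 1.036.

With allocation ratio k = n₂/n₁ = 2, Var(x̄₁−x̄₂) = σ²(1/n₁ + 1/(k·n₁)) = σ²·(k+1)/(k·n₁).
So n₁ = (1 + 1/k)·((z_{α/2} + z_β)/d)² = 1.500 × (2.996/0.50)².
n₁ = 1.500 × 35.90 = 53.9.
Round up: n₁ = 54, giving n₂ = 2 × 54 = 108.

n₁ = 54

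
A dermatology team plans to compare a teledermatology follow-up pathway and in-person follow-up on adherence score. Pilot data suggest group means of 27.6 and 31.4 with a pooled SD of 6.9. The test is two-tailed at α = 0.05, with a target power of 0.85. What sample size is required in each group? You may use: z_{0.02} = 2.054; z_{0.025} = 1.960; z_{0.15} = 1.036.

n = 60 per group

Cohen's d = |M₁ − M₂| / SD_pooled = |27.6 − 31.4| / 6.9 = 3.8 / 6.9 = 0.551.
For two independent groups with equal n: n = 2·((z_{α/2} + z_β) / d)².
z_{α/2} + z_β = 1.960 + 1.036 = 2.996.
n = 2 × (2.996 / 0.551)² = 2 × 5.437² = 2 × 29.57 = 59.1.
Round up to the next whole participant.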